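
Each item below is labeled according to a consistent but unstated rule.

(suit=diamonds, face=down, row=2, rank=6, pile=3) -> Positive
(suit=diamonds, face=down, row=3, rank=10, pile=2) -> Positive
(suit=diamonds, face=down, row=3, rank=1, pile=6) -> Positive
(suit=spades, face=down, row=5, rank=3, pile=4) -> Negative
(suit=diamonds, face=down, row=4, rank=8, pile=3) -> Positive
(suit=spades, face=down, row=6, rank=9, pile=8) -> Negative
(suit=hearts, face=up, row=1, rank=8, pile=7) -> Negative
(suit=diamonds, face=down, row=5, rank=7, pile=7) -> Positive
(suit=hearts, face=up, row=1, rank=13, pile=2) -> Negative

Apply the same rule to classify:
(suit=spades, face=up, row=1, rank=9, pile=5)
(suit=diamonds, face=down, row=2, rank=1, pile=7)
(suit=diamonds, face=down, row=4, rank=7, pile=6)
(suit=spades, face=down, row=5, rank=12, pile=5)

Checking candidate rules against both groups, what survives is: suit is diamonds.

Negative, Positive, Positive, Negative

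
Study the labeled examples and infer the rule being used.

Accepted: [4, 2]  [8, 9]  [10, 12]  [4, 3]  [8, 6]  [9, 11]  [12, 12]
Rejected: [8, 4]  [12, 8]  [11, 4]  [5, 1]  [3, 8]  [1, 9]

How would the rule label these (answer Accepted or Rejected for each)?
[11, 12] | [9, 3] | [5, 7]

The pattern is that an item is 'Accepted' exactly when: |first − second| ≤ 2.
[11, 12]: Accepted (|11−12| = 1). [9, 3]: Rejected (|9−3| = 6). [5, 7]: Accepted (|5−7| = 2).

Accepted, Rejected, Accepted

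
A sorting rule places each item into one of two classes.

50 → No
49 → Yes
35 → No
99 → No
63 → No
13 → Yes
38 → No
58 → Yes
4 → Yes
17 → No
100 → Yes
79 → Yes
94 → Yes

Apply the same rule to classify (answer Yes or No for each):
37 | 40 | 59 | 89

Yes, Yes, No, No

The common property of the 'Yes' items is: ≡ 1 (mod 3). No 'No' item has it.
37: Yes (37 mod 3 = 1).
40: Yes (40 mod 3 = 1).
59: No (59 mod 3 = 2).
89: No (89 mod 3 = 2).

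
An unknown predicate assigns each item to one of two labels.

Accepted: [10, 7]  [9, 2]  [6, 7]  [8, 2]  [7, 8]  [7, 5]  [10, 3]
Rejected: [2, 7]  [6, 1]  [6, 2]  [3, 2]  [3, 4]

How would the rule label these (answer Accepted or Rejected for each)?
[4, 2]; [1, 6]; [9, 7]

Rejected, Rejected, Accepted

The distinguishing property — sum ≥ 10 — holds for all the 'Accepted' cases and none of the 'Rejected' cases.
Rejected: [4, 2], since 4+2 = 6. Rejected: [1, 6], since 1+6 = 7. Accepted: [9, 7], since 9+7 = 16.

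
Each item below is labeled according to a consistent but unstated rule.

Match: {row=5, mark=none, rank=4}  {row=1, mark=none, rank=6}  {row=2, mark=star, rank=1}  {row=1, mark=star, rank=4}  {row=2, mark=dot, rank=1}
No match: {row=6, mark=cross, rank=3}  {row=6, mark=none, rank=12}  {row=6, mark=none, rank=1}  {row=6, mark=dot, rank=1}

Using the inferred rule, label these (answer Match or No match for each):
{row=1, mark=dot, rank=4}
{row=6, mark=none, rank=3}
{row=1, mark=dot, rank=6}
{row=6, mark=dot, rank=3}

Match, No match, Match, No match

The distinguishing property — row ≤ 5 — holds for all the 'Match' cases and none of the 'No match' cases.
{row=1, mark=dot, rank=4}: Match (row = 1).
{row=6, mark=none, rank=3}: No match (row = 6).
{row=1, mark=dot, rank=6}: Match (row = 1).
{row=6, mark=dot, rank=3}: No match (row = 6).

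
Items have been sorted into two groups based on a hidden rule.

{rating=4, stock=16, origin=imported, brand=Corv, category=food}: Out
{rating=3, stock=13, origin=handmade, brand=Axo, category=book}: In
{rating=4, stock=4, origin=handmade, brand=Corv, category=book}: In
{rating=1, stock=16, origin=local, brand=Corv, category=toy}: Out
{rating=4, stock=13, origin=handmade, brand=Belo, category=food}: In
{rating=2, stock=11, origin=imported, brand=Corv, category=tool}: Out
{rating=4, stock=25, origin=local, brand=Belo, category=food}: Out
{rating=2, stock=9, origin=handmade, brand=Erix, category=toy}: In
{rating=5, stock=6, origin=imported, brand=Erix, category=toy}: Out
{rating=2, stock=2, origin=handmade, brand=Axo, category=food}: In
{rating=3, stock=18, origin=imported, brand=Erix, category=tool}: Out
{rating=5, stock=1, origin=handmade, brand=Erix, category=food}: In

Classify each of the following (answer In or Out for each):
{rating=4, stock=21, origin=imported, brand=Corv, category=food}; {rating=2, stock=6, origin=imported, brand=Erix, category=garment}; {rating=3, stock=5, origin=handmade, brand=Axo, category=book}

Checking candidate rules against both groups, what survives is: origin is handmade.
{rating=4, stock=21, origin=imported, brand=Corv, category=food}: Out (origin is imported). {rating=2, stock=6, origin=imported, brand=Erix, category=garment}: Out (origin is imported). {rating=3, stock=5, origin=handmade, brand=Axo, category=book}: In (origin is handmade).

Out, Out, In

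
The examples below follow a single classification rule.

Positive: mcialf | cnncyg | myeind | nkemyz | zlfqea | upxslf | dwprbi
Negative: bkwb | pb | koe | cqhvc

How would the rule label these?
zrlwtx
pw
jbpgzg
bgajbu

Checking candidate rules against both groups, what survives is: length 6.
zrlwtx: length 6 — qualifies, so Positive. pw: length 2 — fails the rule, so Negative. jbpgzg: length 6 — qualifies, so Positive. bgajbu: length 6 — qualifies, so Positive.

Positive, Negative, Positive, Positive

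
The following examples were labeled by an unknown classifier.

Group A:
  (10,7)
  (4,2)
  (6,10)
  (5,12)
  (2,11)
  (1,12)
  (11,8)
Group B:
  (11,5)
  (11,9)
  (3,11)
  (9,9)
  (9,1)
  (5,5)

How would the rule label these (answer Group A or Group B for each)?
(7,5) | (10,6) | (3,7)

Every 'Group A' example satisfies: product is even. None of the 'Group B' examples do.
(7,5): Group B (7·5 = 35). (10,6): Group A (10·6 = 60). (3,7): Group B (3·7 = 21).

Group B, Group A, Group B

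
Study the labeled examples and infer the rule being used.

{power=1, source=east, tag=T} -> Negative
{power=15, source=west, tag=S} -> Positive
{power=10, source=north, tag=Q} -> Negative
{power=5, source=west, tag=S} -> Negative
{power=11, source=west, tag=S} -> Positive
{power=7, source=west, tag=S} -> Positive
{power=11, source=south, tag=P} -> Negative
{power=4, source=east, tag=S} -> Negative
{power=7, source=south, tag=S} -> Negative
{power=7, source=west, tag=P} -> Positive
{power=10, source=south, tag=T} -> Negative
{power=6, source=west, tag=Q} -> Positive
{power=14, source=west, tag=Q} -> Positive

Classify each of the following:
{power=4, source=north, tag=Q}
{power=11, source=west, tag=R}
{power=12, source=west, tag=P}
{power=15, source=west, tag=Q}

Negative, Positive, Positive, Positive

The pattern is that an item is 'Positive' exactly when: source is west AND power ≥ 6.
{power=4, source=north, tag=Q} — source is north, power = 4, hence Negative. {power=11, source=west, tag=R} — source is west, power = 11, hence Positive. {power=12, source=west, tag=P} — source is west, power = 12, hence Positive. {power=15, source=west, tag=Q} — source is west, power = 15, hence Positive.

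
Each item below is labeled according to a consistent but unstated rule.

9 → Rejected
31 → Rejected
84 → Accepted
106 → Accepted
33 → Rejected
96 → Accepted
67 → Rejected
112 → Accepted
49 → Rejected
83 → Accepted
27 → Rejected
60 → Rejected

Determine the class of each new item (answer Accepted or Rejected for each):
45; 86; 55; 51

Rejected, Accepted, Rejected, Rejected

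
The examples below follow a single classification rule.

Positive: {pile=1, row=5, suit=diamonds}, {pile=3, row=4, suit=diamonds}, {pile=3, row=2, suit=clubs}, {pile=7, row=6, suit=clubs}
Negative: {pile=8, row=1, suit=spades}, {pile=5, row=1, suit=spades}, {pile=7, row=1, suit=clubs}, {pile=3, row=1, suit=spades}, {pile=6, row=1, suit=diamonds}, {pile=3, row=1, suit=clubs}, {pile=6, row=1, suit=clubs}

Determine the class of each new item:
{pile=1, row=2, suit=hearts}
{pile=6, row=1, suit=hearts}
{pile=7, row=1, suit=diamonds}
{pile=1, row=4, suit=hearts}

The distinguishing property — row ≥ 2 — holds for all the 'Positive' cases and none of the 'Negative' cases.

Positive, Negative, Negative, Positive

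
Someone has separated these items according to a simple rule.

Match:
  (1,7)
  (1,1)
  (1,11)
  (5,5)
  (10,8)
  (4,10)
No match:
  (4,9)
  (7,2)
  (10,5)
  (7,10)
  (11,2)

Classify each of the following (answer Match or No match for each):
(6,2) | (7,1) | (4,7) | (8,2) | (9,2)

The simplest hypothesis consistent with all the labels is: sum is even.

Match, Match, No match, Match, No match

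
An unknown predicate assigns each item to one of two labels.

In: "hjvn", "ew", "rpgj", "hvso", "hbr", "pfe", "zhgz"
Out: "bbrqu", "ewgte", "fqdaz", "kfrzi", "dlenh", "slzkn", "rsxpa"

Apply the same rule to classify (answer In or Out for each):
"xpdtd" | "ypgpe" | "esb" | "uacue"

Out, Out, In, Out

All 'In' examples share one property — length ≤ 4 — and every 'Out' example lacks it.
"xpdtd": length 5 — lacks this property, so Out.
"ypgpe": length 5 — lacks this property, so Out.
"esb": length 3 — meets the rule, so In.
"uacue": length 5 — lacks this property, so Out.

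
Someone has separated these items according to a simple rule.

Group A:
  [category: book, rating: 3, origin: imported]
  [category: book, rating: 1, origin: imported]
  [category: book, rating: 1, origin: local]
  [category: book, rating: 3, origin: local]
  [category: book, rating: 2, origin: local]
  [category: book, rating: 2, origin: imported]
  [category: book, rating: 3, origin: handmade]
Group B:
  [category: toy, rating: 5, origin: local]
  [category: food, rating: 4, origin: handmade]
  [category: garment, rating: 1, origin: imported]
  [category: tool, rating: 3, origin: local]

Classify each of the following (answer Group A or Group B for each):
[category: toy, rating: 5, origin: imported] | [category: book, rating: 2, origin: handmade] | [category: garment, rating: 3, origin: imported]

The simplest hypothesis consistent with all the labels is: category is book.
[category: toy, rating: 5, origin: imported]: category is toy — fails the rule, so Group B. [category: book, rating: 2, origin: handmade]: category is book — checks out, so Group A. [category: garment, rating: 3, origin: imported]: category is garment — fails the rule, so Group B.

Group B, Group A, Group B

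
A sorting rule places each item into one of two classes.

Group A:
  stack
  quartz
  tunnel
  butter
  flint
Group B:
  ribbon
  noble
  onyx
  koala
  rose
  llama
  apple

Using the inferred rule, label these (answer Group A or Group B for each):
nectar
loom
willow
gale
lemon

Group A, Group B, Group B, Group B, Group B

Checking candidate rules against both groups, what survives is: contains 't'.
nectar — has 't', hence Group A. loom — no 't', hence Group B. willow — no 't', hence Group B. gale — no 't', hence Group B. lemon — no 't', hence Group B.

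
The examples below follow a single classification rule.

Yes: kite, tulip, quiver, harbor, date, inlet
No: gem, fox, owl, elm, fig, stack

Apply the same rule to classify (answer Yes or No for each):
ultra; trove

The rule appears to be: has ≥ 2 vowels.
ultra: 2 vowels, checks out → Yes.
trove: 2 vowels, checks out → Yes.

Yes, Yes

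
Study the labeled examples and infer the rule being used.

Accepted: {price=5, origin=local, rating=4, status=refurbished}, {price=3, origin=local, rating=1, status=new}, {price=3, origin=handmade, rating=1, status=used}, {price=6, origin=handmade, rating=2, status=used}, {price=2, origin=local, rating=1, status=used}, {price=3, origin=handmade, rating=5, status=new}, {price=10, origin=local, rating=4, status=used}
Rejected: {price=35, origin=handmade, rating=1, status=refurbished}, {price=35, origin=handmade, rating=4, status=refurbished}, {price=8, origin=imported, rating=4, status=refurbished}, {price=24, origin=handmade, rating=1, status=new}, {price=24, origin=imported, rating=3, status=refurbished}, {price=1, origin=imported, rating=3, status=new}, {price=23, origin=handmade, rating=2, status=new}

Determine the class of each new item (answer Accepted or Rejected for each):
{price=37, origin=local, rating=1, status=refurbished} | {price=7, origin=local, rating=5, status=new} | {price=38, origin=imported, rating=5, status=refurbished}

Rejected, Accepted, Rejected

Rule: origin is not imported AND price ≤ 10. This holds for each 'Accepted' example and fails for each 'Rejected' one.
{price=37, origin=local, rating=1, status=refurbished}: origin is local, price = 37 — fails the rule, so Rejected.
{price=7, origin=local, rating=5, status=new}: origin is local, price = 7 — fits, so Accepted.
{price=38, origin=imported, rating=5, status=refurbished}: origin is imported, price = 38 — fails the rule, so Rejected.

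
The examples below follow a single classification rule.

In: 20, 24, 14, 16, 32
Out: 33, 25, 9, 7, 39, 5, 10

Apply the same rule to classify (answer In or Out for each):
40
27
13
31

In, Out, Out, Out

The classifier is using: even AND at least 14.
In: 40, since 40 is even, 40 ≥ 14.
Out: 27, since 27 is odd, 27 ≥ 14.
Out: 13, since 13 is odd, 13 < 14.
Out: 31, since 31 is odd, 31 ≥ 14.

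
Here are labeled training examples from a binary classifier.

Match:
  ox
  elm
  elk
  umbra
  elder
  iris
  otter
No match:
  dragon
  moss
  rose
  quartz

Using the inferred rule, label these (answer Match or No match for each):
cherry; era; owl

A rule that fits every label: starts with a vowel — true of each 'Match' example, false of each 'No match' one.

No match, Match, Match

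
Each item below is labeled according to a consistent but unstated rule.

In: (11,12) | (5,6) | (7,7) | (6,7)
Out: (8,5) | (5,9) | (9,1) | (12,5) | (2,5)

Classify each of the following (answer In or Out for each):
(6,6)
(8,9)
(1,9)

One predicate separates the groups cleanly: |first − second| ≤ 1.
(6,6): In (|6−6| = 0).
(8,9): In (|8−9| = 1).
(1,9): Out (|1−9| = 8).

In, In, Out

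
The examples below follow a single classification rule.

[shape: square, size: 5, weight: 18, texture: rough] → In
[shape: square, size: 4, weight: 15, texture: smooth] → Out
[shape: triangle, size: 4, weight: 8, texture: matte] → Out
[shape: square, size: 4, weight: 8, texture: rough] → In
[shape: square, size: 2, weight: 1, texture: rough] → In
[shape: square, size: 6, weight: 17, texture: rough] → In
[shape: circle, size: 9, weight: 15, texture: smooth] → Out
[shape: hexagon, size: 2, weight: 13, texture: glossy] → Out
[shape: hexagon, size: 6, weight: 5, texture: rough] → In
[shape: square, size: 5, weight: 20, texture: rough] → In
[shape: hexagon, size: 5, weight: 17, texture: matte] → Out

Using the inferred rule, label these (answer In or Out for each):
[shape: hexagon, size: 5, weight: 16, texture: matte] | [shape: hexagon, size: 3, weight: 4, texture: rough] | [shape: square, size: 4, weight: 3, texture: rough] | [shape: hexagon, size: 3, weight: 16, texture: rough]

Out, In, In, In

The pattern is that an item is 'In' exactly when: texture is rough.
[shape: hexagon, size: 5, weight: 16, texture: matte] — texture is matte, hence Out. [shape: hexagon, size: 3, weight: 4, texture: rough] — texture is rough, hence In. [shape: square, size: 4, weight: 3, texture: rough] — texture is rough, hence In. [shape: hexagon, size: 3, weight: 16, texture: rough] — texture is rough, hence In.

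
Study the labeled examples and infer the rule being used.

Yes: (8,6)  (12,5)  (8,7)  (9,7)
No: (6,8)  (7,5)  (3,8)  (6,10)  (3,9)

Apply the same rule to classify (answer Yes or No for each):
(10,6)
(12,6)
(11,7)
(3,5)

Yes, Yes, Yes, No

The classifier is using: first ≥ 8.
(10,6): first 10, passes → Yes.
(12,6): first 12, passes → Yes.
(11,7): first 11, passes → Yes.
(3,5): first 3, doesn't qualify → No.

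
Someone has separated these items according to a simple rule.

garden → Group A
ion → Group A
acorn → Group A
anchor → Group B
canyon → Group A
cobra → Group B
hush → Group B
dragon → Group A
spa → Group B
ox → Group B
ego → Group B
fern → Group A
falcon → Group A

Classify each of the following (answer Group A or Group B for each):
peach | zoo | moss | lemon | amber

The rule appears to be: ends with 'n'.
peach: Group B (ends with 'h'). zoo: Group B (ends with 'o'). moss: Group B (ends with 's'). lemon: Group A (ends with 'n'). amber: Group B (ends with 'r').

Group B, Group B, Group B, Group A, Group B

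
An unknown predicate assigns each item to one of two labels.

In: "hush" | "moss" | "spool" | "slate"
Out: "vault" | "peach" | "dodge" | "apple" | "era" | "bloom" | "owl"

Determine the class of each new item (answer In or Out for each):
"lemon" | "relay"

Out, Out

'In' ⟺ contains 's'.
Out: "lemon", since no 's'.
Out: "relay", since no 's'.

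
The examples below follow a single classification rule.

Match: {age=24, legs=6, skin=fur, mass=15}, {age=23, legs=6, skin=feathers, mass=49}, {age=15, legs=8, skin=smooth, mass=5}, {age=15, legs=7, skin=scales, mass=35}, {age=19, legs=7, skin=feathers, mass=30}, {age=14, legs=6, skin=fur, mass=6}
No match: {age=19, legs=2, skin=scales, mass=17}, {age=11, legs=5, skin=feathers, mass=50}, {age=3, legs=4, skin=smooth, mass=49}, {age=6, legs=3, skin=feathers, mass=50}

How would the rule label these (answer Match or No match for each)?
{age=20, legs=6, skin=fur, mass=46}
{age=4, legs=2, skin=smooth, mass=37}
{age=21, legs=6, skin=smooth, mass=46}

Match, No match, Match

The pattern is that an item is 'Match' exactly when: legs ≥ 6.
{age=20, legs=6, skin=fur, mass=46}: legs = 6 — fits, so Match. {age=4, legs=2, skin=smooth, mass=37}: legs = 2 — doesn't qualify, so No match. {age=21, legs=6, skin=smooth, mass=46}: legs = 6 — fits, so Match.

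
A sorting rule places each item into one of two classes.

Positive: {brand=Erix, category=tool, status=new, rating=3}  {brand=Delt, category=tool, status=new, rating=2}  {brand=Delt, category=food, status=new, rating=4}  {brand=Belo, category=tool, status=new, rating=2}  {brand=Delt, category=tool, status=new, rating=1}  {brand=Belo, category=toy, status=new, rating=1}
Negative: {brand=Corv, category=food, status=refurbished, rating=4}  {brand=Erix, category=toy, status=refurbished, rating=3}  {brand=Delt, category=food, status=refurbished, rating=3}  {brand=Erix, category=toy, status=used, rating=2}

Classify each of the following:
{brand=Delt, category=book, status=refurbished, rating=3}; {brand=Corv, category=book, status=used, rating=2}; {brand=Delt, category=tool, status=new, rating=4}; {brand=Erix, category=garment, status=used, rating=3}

Checking candidate rules against both groups, what survives is: status is new.
Negative: {brand=Delt, category=book, status=refurbished, rating=3}, since status is refurbished. Negative: {brand=Corv, category=book, status=used, rating=2}, since status is used. Positive: {brand=Delt, category=tool, status=new, rating=4}, since status is new. Negative: {brand=Erix, category=garment, status=used, rating=3}, since status is used.

Negative, Negative, Positive, Negative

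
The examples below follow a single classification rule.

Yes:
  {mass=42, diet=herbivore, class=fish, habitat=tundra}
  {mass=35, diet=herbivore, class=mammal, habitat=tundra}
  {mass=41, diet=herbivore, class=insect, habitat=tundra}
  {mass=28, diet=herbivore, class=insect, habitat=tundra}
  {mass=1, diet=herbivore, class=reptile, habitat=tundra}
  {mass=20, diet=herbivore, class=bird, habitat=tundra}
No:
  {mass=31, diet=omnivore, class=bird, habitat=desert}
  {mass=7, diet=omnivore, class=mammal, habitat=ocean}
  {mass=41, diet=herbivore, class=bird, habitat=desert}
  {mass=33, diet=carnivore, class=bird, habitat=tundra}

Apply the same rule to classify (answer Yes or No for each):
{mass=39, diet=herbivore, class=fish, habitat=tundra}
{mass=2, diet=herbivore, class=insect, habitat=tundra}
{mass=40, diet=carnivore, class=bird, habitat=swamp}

'Yes' ⟺ habitat is tundra AND diet is herbivore.
{mass=39, diet=herbivore, class=fish, habitat=tundra} → habitat is tundra, diet is herbivore → Yes.
{mass=2, diet=herbivore, class=insect, habitat=tundra} → habitat is tundra, diet is herbivore → Yes.
{mass=40, diet=carnivore, class=bird, habitat=swamp} → habitat is swamp, diet is carnivore → No.

Yes, Yes, No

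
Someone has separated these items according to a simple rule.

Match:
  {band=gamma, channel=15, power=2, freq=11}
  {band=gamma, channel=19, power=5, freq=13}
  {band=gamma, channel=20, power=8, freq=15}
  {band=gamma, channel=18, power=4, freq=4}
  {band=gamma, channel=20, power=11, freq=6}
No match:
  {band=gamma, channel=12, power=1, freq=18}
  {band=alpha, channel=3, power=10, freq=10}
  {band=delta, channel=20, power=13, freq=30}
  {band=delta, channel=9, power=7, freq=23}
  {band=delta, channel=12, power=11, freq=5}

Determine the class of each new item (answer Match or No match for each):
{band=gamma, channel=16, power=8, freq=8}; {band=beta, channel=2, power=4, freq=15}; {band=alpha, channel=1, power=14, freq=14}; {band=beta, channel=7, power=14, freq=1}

Match, No match, No match, No match

Every 'Match' example satisfies: band is gamma AND freq ≤ 15. None of the 'No match' examples do.
{band=gamma, channel=16, power=8, freq=8}: band is gamma, freq = 8, passes → Match.
{band=beta, channel=2, power=4, freq=15}: band is beta, freq = 15, does not pass → No match.
{band=alpha, channel=1, power=14, freq=14}: band is alpha, freq = 14, does not pass → No match.
{band=beta, channel=7, power=14, freq=1}: band is beta, freq = 1, does not pass → No match.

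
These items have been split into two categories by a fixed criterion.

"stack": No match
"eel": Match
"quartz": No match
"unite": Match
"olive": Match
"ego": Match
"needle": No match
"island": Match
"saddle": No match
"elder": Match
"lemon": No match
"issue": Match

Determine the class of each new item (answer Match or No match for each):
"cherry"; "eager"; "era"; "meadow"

The classifier is using: starts with a vowel.

No match, Match, Match, No match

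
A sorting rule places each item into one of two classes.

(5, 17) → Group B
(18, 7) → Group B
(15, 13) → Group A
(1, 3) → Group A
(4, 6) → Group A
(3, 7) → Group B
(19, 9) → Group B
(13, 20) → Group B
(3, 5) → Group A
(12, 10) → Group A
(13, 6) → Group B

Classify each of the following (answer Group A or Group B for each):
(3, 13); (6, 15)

The classifier is using: |first − second| ≤ 2.

Group B, Group B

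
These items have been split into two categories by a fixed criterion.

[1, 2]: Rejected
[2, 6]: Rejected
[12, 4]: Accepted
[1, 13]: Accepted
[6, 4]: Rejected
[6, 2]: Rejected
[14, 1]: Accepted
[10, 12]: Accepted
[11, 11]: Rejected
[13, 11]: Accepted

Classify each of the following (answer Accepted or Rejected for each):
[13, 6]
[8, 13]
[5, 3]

All 'Accepted' examples share one property — max ≥ 12 — and every 'Rejected' example lacks it.
[13, 6]: max 13 — fits, so Accepted. [8, 13]: max 13 — fits, so Accepted. [5, 3]: max 5 — does not satisfy this, so Rejected.

Accepted, Accepted, Rejected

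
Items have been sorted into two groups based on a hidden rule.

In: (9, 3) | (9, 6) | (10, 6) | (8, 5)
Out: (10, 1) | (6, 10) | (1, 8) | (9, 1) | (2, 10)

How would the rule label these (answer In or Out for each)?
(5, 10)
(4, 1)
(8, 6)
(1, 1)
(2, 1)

The simplest hypothesis consistent with all the labels is: first > second AND sum ≥ 12.
(5, 10): 5 < 10, 5+10 = 15, fails this test → Out. (4, 1): 4 > 1, 4+1 = 5, fails this test → Out. (8, 6): 8 > 6, 8+6 = 14, checks out → In. (1, 1): 1 = 1, 1+1 = 2, fails this test → Out. (2, 1): 2 > 1, 2+1 = 3, fails this test → Out.

Out, Out, In, Out, Out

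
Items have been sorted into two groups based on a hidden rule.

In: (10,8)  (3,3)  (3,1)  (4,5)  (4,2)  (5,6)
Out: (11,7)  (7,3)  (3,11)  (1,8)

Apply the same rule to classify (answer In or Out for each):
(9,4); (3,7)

Out, Out

The rule appears to be: |first − second| ≤ 2.
(9,4) — |9−4| = 5, hence Out.
(3,7) — |3−7| = 4, hence Out.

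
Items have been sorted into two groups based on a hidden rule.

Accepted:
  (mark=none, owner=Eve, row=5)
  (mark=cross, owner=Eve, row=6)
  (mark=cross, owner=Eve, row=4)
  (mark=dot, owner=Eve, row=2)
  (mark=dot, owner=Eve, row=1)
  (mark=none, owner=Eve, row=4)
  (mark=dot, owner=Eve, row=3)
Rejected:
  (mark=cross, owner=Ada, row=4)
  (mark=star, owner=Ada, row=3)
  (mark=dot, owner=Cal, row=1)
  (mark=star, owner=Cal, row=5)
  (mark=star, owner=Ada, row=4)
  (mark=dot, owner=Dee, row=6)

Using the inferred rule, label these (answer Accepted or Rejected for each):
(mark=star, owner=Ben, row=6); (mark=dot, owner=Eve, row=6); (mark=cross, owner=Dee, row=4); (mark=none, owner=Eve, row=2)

Rejected, Accepted, Rejected, Accepted

'Accepted' ⟺ owner is Eve.
Rejected: (mark=star, owner=Ben, row=6), since owner is Ben. Accepted: (mark=dot, owner=Eve, row=6), since owner is Eve. Rejected: (mark=cross, owner=Dee, row=4), since owner is Dee. Accepted: (mark=none, owner=Eve, row=2), since owner is Eve.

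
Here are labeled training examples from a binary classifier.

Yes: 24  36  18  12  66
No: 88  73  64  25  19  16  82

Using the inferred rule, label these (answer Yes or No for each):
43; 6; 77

No, Yes, No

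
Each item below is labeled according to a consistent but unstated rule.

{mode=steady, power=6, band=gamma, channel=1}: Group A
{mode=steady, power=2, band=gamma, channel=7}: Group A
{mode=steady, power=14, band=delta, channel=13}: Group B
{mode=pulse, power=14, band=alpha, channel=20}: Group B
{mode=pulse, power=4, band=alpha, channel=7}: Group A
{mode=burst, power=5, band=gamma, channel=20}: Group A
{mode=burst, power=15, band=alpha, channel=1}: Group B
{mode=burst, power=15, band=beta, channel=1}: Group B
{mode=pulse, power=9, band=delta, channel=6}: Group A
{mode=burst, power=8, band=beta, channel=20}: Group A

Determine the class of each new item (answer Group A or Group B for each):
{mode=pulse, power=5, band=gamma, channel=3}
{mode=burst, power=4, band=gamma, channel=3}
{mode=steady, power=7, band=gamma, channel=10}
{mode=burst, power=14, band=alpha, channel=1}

Group A, Group A, Group A, Group B

One predicate separates the groups cleanly: power ≤ 9.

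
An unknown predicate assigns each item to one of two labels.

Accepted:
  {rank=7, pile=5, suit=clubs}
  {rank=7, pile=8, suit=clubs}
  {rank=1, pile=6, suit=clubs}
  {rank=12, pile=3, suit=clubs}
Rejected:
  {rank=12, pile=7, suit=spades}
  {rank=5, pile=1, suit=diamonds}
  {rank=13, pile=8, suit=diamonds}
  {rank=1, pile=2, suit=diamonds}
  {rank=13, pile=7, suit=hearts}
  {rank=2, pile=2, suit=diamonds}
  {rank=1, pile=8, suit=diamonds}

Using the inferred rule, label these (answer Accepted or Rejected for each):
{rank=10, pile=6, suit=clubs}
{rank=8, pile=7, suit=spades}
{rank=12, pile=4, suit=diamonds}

Accepted, Rejected, Rejected

Comparing the two groups points to one rule — suit is clubs.
{rank=10, pile=6, suit=clubs}: Accepted (suit is clubs).
{rank=8, pile=7, suit=spades}: Rejected (suit is spades).
{rank=12, pile=4, suit=diamonds}: Rejected (suit is diamonds).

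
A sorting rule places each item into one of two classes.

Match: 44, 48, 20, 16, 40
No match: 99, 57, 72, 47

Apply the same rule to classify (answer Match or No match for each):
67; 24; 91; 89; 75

The rule appears to be: even AND at most 48.
67: 67 is odd, 67 > 48, fails this test → No match. 24: 24 is even, 24 ≤ 48, has this property → Match. 91: 91 is odd, 91 > 48, fails this test → No match. 89: 89 is odd, 89 > 48, fails this test → No match. 75: 75 is odd, 75 > 48, fails this test → No match.

No match, Match, No match, No match, No match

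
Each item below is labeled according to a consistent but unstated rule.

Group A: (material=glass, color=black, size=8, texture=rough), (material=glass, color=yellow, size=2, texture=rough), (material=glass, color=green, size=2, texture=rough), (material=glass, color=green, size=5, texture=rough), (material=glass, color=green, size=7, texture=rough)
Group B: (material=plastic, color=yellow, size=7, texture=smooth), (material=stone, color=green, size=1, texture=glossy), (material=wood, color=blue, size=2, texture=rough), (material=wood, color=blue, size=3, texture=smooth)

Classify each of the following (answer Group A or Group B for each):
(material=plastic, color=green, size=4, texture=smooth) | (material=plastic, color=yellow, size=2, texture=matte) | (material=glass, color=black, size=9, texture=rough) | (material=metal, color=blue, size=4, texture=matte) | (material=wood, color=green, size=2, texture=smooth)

Group B, Group B, Group A, Group B, Group B

The pattern is that an item is 'Group A' exactly when: material is glass.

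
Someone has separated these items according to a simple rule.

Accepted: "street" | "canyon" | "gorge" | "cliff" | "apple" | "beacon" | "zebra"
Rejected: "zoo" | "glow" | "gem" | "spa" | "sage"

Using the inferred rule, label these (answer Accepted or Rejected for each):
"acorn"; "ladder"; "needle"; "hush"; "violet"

Accepted, Accepted, Accepted, Rejected, Accepted

'Accepted' ⟺ length ≥ 5.
Accepted: "acorn", since length 5.
Accepted: "ladder", since length 6.
Accepted: "needle", since length 6.
Rejected: "hush", since length 4.
Accepted: "violet", since length 6.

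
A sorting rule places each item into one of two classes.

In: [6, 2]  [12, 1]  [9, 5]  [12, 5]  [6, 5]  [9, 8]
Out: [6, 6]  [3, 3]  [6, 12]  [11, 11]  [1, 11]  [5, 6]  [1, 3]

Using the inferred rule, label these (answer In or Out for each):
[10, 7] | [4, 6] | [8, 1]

In, Out, In

A rule that fits every label: first > second — true of each 'In' example, false of each 'Out' one.
[10, 7] → 10 > 7 → In.
[4, 6] → 4 < 6 → Out.
[8, 1] → 8 > 1 → In.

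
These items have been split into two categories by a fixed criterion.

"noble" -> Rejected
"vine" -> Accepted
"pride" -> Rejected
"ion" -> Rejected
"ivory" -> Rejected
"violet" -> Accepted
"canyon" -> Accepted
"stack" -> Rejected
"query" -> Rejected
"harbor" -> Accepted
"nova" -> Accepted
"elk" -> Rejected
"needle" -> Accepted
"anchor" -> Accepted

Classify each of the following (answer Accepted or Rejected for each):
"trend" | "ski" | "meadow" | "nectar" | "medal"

Every 'Accepted' example satisfies: even length. None of the 'Rejected' examples do.

Rejected, Rejected, Accepted, Accepted, Rejected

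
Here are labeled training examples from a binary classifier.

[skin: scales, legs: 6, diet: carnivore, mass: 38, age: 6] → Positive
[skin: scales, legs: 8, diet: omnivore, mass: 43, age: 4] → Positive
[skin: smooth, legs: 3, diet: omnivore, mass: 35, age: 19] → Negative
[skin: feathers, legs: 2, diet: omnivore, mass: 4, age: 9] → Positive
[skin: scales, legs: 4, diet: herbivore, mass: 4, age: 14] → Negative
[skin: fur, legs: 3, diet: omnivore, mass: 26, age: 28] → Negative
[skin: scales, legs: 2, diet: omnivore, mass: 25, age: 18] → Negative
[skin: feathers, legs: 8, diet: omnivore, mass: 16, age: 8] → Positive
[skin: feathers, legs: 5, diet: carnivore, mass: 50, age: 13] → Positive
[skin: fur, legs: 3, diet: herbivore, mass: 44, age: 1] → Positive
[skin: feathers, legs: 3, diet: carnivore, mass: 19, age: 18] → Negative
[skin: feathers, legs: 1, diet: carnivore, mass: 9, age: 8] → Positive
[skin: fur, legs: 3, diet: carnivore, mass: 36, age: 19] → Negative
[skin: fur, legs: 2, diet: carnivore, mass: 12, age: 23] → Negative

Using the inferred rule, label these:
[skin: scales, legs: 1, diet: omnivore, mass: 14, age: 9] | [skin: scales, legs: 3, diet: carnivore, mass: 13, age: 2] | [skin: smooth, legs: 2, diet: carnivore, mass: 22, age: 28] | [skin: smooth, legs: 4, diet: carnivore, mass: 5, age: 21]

Positive, Positive, Negative, Negative

The pattern is that an item is 'Positive' exactly when: age ≤ 13.
[skin: scales, legs: 1, diet: omnivore, mass: 14, age: 9]: age = 9, matches → Positive. [skin: scales, legs: 3, diet: carnivore, mass: 13, age: 2]: age = 2, matches → Positive. [skin: smooth, legs: 2, diet: carnivore, mass: 22, age: 28]: age = 28, fails this test → Negative. [skin: smooth, legs: 4, diet: carnivore, mass: 5, age: 21]: age = 21, fails this test → Negative.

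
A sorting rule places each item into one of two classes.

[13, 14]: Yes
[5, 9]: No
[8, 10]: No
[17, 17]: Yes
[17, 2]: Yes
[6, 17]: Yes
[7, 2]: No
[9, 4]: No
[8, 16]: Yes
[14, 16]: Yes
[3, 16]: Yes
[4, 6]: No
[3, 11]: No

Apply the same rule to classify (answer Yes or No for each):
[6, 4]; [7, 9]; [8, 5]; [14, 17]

No, No, No, Yes

All 'Yes' examples share one property — sum ≥ 19 — and every 'No' example lacks it.
No: [6, 4], since 6+4 = 10.
No: [7, 9], since 7+9 = 16.
No: [8, 5], since 8+5 = 13.
Yes: [14, 17], since 14+17 = 31.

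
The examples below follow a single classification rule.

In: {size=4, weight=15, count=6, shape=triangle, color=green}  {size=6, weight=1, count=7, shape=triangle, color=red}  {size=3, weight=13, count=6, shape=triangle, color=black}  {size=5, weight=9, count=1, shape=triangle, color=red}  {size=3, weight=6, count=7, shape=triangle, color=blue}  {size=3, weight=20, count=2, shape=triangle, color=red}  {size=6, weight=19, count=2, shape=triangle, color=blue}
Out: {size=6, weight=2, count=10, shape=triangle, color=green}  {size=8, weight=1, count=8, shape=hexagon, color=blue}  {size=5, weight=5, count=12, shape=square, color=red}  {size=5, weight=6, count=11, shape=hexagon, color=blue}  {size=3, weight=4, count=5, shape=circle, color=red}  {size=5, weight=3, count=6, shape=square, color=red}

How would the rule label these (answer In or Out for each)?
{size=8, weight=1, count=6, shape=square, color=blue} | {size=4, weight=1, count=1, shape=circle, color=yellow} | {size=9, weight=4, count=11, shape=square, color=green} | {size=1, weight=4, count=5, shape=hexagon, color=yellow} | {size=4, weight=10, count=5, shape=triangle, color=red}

Out, Out, Out, Out, In

'In' ⟺ shape is triangle AND count ≤ 7.
{size=8, weight=1, count=6, shape=square, color=blue}: Out (shape is square, count = 6).
{size=4, weight=1, count=1, shape=circle, color=yellow}: Out (shape is circle, count = 1).
{size=9, weight=4, count=11, shape=square, color=green}: Out (shape is square, count = 11).
{size=1, weight=4, count=5, shape=hexagon, color=yellow}: Out (shape is hexagon, count = 5).
{size=4, weight=10, count=5, shape=triangle, color=red}: In (shape is triangle, count = 5).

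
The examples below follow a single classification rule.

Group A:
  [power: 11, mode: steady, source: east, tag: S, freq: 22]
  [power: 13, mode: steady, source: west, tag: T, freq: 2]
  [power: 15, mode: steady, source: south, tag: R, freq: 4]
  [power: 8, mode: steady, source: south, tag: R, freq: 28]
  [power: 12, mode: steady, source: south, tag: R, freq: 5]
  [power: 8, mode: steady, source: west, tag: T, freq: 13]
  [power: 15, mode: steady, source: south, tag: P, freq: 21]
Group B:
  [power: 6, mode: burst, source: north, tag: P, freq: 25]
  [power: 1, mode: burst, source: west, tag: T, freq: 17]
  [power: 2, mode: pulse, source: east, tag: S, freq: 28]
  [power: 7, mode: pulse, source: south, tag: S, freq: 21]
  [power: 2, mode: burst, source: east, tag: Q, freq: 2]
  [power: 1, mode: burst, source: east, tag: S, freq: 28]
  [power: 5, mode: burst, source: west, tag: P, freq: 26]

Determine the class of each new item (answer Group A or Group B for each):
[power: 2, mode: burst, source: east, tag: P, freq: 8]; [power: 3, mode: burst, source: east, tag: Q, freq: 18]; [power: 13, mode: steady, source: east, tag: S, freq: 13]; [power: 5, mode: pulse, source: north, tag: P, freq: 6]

Rule: mode is steady. This holds for each 'Group A' example and fails for each 'Group B' one.
[power: 2, mode: burst, source: east, tag: P, freq: 8] — mode is burst, hence Group B.
[power: 3, mode: burst, source: east, tag: Q, freq: 18] — mode is burst, hence Group B.
[power: 13, mode: steady, source: east, tag: S, freq: 13] — mode is steady, hence Group A.
[power: 5, mode: pulse, source: north, tag: P, freq: 6] — mode is pulse, hence Group B.

Group B, Group B, Group A, Group B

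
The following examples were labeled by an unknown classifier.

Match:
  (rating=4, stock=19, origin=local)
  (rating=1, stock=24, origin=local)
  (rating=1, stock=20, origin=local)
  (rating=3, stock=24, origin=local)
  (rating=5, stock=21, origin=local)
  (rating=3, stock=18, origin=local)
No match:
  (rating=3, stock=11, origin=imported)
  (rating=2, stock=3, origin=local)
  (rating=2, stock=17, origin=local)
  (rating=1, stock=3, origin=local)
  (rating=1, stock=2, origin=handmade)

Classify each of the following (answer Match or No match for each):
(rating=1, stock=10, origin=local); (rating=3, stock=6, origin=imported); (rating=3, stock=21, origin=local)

The rule appears to be: stock ≥ 18.
No match: (rating=1, stock=10, origin=local), since stock = 10. No match: (rating=3, stock=6, origin=imported), since stock = 6. Match: (rating=3, stock=21, origin=local), since stock = 21.

No match, No match, Match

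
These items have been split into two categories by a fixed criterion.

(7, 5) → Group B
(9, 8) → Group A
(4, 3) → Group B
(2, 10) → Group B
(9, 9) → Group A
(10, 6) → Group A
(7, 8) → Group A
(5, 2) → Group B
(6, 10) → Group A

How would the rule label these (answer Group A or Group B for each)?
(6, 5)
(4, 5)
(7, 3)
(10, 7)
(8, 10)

Group B, Group B, Group B, Group A, Group A

Every 'Group A' example satisfies: sum ≥ 15. None of the 'Group B' examples do.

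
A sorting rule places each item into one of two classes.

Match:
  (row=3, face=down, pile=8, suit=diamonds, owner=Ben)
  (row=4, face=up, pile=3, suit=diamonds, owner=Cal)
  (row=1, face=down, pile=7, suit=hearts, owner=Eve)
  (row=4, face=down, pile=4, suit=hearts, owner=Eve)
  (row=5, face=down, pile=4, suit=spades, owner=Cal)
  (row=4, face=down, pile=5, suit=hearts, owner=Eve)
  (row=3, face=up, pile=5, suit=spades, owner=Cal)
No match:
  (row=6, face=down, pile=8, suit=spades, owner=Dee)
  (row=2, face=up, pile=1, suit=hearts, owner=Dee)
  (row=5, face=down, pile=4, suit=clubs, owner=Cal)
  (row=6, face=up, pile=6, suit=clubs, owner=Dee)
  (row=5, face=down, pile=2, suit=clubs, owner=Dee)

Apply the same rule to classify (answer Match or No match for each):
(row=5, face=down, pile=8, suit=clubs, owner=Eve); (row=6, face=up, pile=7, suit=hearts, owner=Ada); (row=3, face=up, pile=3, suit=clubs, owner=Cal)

No match, Match, No match

The classifier is using: owner is not Dee AND suit is not clubs.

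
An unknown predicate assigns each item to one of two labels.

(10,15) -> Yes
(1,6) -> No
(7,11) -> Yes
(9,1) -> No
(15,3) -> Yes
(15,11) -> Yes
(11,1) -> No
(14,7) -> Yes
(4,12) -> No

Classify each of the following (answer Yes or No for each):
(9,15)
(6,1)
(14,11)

A rule that fits every label: sum ≥ 18 — true of each 'Yes' example, false of each 'No' one.
(9,15) → 9+15 = 24 → Yes. (6,1) → 6+1 = 7 → No. (14,11) → 14+11 = 25 → Yes.

Yes, No, Yes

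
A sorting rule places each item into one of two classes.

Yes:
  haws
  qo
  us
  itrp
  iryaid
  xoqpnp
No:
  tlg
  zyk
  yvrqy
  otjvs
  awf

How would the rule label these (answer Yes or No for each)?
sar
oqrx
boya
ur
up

No, Yes, Yes, Yes, Yes

'Yes' ⟺ even length.
No: sar, since length 3.
Yes: oqrx, since length 4.
Yes: boya, since length 4.
Yes: ur, since length 2.
Yes: up, since length 2.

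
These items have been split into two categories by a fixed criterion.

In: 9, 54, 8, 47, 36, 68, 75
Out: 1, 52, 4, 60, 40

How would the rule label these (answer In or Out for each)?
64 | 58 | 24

In, In, Out

Every 'In' example satisfies: digit sum ≥ 8. None of the 'Out' examples do.
64: digit sum 6+4 = 10, matches → In.
58: digit sum 5+8 = 13, matches → In.
24: digit sum 2+4 = 6, does not satisfy this → Out.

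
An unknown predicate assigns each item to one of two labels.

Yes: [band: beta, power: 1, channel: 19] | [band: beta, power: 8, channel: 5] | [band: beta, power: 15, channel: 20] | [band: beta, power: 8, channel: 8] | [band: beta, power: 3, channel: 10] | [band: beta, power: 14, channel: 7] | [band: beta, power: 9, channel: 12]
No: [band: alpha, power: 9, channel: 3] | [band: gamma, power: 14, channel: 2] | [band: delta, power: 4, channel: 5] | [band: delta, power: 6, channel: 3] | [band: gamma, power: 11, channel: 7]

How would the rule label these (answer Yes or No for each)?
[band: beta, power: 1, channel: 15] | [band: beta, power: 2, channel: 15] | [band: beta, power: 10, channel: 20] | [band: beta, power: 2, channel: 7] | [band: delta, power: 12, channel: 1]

Yes, Yes, Yes, Yes, No

All 'Yes' examples share one property — band is beta — and every 'No' example lacks it.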